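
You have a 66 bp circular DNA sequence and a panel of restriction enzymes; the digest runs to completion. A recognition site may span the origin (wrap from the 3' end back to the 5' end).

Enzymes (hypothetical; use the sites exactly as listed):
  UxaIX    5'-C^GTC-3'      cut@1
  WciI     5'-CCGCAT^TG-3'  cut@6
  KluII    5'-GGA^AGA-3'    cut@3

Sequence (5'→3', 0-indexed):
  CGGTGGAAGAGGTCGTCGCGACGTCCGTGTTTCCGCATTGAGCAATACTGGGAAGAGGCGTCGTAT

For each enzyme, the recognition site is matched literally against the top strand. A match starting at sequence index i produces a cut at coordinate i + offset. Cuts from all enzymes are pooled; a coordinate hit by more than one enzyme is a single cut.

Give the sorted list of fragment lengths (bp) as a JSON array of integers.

[6,7,8,14,15,16]

Site scan:
  UxaIX (CGTC, off=1): starts [13, 21, 58] → cuts [14, 22, 59]
  WciI (CCGCATTG, off=6): starts [32] → cuts [38]
  KluII (GGAAGA, off=3): starts [4, 50] → cuts [7, 53]

Pooled cuts: [7, 14, 22, 38, 53, 59]

Fragment lengths:
  7→14: 7 bp
  14→22: 8 bp
  22→38: 16 bp
  38→53: 15 bp
  53→59: 6 bp
  59→7 (wrap): 66-59+7 = 14 bp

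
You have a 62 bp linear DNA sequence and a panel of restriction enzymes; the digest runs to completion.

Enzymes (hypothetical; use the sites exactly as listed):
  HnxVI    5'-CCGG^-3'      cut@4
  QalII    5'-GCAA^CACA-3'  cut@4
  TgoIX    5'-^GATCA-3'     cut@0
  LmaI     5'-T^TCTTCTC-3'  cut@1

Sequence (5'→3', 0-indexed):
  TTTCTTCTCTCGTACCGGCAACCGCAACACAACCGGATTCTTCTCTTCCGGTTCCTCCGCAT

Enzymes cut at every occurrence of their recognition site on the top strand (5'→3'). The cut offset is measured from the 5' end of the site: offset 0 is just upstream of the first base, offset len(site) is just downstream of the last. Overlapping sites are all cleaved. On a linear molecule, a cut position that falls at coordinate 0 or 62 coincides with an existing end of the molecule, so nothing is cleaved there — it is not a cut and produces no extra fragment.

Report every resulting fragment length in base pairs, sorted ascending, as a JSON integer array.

[2,2,9,9,11,13,16]

Site scan:
  HnxVI (CCGG, off=4): starts [14, 32, 47] → cuts [18, 36, 51]
  QalII (GCAACACA, off=4): starts [23] → cuts [27]
  TgoIX (GATCA, off=0): no sites
  LmaI (TTCTTCTC, off=1): starts [1, 37] → cuts [2, 38]

Pooled cuts: [2, 18, 27, 36, 38, 51]

Fragment lengths:
  [0,2): 2 bp
  [2,18): 16 bp
  [18,27): 9 bp
  [27,36): 9 bp
  [36,38): 2 bp
  [38,51): 13 bp
  [51,62): 11 bp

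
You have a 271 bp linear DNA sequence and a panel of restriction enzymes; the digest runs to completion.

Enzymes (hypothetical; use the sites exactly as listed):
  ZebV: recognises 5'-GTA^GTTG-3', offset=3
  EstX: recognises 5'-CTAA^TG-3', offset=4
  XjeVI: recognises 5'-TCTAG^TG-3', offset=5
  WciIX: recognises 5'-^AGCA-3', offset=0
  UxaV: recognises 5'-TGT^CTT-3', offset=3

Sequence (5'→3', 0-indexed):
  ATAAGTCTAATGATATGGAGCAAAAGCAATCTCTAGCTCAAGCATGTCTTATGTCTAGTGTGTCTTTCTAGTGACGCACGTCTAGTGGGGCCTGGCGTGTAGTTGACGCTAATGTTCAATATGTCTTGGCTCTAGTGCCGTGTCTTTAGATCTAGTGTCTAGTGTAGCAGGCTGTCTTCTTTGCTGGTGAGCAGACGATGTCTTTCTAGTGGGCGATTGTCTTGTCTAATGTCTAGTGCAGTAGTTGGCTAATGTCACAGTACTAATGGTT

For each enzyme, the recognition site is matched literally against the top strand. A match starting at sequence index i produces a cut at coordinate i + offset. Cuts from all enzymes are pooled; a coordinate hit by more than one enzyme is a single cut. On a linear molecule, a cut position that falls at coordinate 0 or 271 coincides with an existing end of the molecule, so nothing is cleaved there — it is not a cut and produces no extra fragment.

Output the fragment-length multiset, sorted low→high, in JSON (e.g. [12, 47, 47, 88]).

[3,5,5,6,7,7,7,7,8,8,8,8,9,9,10,10,11,11,11,11,12,12,12,14,14,14,16,16]

Scan for sites:
  ZebV (GTAGTTG, off=3): starts [98, 240] → cuts [101, 243]
  EstX (CTAATG, off=4): starts [6, 108, 225, 248, 262] → cuts [10, 112, 229, 252, 266]
  XjeVI (TCTAGTG, off=5): starts [53, 66, 80, 130, 150, 157, 204, 231] → cuts [58, 71, 85, 135, 155, 162, 209, 236]
  WciIX (AGCA, off=0): starts [18, 24, 40, 165, 189] → cuts [18, 24, 40, 165, 189]
  UxaV (TGTCTT, off=3): starts [44, 60, 121, 140, 172, 198, 217] → cuts [47, 63, 124, 143, 175, 201, 220]

All cut coordinates (distinct, sorted): [10, 18, 24, 40, 47, 58, 63, 71, 85, 101, 112, 124, 135, 143, 155, 162, 165, 175, 189, 201, 209, 220, 229, 236, 243, 252, 266]

Fragment lengths:
  [0,10): 10 bp
  [10,18): 8 bp
  [18,24): 6 bp
  [24,40): 16 bp
  [40,47): 7 bp
  [47,58): 11 bp
  [58,63): 5 bp
  [63,71): 8 bp
  [71,85): 14 bp
  [85,101): 16 bp
  [101,112): 11 bp
  [112,124): 12 bp
  [124,135): 11 bp
  [135,143): 8 bp
  [143,155): 12 bp
  [155,162): 7 bp
  [162,165): 3 bp
  [165,175): 10 bp
  [175,189): 14 bp
  [189,201): 12 bp
  [201,209): 8 bp
  [209,220): 11 bp
  [220,229): 9 bp
  [229,236): 7 bp
  [236,243): 7 bp
  [243,252): 9 bp
  [252,266): 14 bp
  [266,271): 5 bp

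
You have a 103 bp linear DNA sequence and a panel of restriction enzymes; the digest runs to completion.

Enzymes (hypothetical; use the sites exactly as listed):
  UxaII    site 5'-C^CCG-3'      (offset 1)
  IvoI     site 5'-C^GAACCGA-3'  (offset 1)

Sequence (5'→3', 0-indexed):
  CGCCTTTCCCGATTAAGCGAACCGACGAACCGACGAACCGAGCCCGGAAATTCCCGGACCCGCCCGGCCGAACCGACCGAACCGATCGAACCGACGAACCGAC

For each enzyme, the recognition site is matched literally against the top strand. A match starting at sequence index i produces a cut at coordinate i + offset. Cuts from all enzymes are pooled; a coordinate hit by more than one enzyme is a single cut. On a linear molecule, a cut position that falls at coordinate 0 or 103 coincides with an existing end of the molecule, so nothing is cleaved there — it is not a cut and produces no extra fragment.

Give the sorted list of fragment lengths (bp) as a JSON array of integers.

Site scan:
  UxaII (CCCG, off=1): starts [7, 42, 52, 58, 62] → cuts [8, 43, 53, 59, 63]
  IvoI (CGAACCGA, off=1): starts [17, 25, 33, 68, 77, 86, 94] → cuts [18, 26, 34, 69, 78, 87, 95]

Pooled cuts: [8, 18, 26, 34, 43, 53, 59, 63, 69, 78, 87, 95]

Fragment lengths:
  [0,8): 8 bp
  [8,18): 10 bp
  [18,26): 8 bp
  [26,34): 8 bp
  [34,43): 9 bp
  [43,53): 10 bp
  [53,59): 6 bp
  [59,63): 4 bp
  [63,69): 6 bp
  [69,78): 9 bp
  [78,87): 9 bp
  [87,95): 8 bp
  [95,103): 8 bp

[4,6,6,8,8,8,8,8,9,9,9,10,10]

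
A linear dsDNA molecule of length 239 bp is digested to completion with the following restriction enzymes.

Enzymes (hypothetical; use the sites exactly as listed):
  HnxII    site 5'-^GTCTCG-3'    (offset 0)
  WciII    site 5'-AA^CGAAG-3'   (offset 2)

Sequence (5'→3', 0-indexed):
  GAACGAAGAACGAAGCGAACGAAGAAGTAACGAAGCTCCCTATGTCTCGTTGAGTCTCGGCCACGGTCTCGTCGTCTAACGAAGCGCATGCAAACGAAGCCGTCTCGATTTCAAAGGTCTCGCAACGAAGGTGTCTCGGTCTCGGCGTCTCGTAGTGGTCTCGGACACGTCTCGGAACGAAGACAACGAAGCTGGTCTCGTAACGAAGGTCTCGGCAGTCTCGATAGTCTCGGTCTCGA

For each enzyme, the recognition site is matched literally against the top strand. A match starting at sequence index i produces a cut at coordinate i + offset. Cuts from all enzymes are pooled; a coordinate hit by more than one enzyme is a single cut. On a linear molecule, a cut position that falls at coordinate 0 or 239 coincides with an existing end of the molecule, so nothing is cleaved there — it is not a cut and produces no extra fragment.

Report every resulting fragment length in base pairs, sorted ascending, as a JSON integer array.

[3,5,6,6,7,7,7,7,8,8,9,9,9,9,9,9,9,10,11,11,11,12,13,14,15,15]

Scan for sites:
  HnxII GTCTCG/0: at [43, 53, 65, 101, 116, 132, 138, 146, 157, 168, 194, 208, 217, 226, 232] ⇒ [43, 53, 65, 101, 116, 132, 138, 146, 157, 168, 194, 208, 217, 226, 232]
  WciII AACGAAG/2: at [1, 8, 17, 28, 77, 92, 123, 175, 184, 201] ⇒ [3, 10, 19, 30, 79, 94, 125, 177, 186, 203]

All cut coordinates (distinct, sorted): [3, 10, 19, 30, 43, 53, 65, 79, 94, 101, 116, 125, 132, 138, 146, 157, 168, 177, 186, 194, 203, 208, 217, 226, 232]

Fragments:
  [0,3): 3 bp
  [3,10): 7 bp
  [10,19): 9 bp
  [19,30): 11 bp
  [30,43): 13 bp
  [43,53): 10 bp
  [53,65): 12 bp
  [65,79): 14 bp
  [79,94): 15 bp
  [94,101): 7 bp
  [101,116): 15 bp
  [116,125): 9 bp
  [125,132): 7 bp
  [132,138): 6 bp
  [138,146): 8 bp
  [146,157): 11 bp
  [157,168): 11 bp
  [168,177): 9 bp
  [177,186): 9 bp
  [186,194): 8 bp
  [194,203): 9 bp
  [203,208): 5 bp
  [208,217): 9 bp
  [217,226): 9 bp
  [226,232): 6 bp
  [232,239): 7 bp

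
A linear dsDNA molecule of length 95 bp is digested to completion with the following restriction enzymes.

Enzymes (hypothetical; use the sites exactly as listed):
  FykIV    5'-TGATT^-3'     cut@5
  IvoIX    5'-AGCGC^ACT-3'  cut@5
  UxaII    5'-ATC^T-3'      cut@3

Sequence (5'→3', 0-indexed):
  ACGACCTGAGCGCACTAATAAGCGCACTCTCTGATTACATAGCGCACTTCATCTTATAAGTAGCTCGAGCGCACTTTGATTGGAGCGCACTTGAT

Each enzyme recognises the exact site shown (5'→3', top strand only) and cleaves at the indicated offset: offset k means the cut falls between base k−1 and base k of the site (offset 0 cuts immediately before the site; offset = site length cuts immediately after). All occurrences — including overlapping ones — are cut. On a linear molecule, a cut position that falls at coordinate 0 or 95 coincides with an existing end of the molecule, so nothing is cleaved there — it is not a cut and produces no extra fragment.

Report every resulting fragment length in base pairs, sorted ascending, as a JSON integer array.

[7,7,8,9,9,11,12,13,19]

Scan for sites:
  FykIV (TGATT, off=5): starts [31, 76] → cuts [36, 81]
  IvoIX (AGCGCACT, off=5): starts [8, 20, 40, 67, 83] → cuts [13, 25, 45, 72, 88]
  UxaII (ATCT, off=3): starts [50] → cuts [53]

Pooled cuts: [13, 25, 36, 45, 53, 72, 81, 88]

Fragments:
  [0,13): 13 bp
  [13,25): 12 bp
  [25,36): 11 bp
  [36,45): 9 bp
  [45,53): 8 bp
  [53,72): 19 bp
  [72,81): 9 bp
  [81,88): 7 bp
  [88,95): 7 bp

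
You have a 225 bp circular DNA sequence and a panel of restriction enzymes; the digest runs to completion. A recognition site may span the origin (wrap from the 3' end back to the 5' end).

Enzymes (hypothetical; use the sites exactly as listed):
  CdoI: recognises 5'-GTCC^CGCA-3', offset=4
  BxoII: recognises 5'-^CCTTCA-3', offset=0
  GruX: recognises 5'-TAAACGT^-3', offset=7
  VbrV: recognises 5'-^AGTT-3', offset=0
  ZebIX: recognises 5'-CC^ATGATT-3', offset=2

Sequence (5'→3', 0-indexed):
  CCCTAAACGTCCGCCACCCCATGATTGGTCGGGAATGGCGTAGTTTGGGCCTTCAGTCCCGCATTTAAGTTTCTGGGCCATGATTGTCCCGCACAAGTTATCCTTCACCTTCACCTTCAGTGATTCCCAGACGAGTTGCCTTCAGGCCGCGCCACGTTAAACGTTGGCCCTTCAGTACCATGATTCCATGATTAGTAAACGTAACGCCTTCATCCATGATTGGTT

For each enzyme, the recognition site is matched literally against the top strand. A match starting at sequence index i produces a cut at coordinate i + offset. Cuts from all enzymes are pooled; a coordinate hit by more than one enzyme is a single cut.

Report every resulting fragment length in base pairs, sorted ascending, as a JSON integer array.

Scan for sites:
  CdoI (GTCCCGCA, off=4): starts [55, 85] → cuts [59, 89]
  BxoII (CCTTCA, off=0): starts [49, 101, 107, 113, 138, 168, 206] → cuts [49, 101, 107, 113, 138, 168, 206]
  GruX (TAAACGT, off=7): starts [3, 157, 195] → cuts [10, 164, 202]
  VbrV (AGTT, off=0): starts [41, 67, 95, 133] → cuts [41, 67, 95, 133]
  ZebIX (CCATGATT, off=2): starts [18, 77, 177, 185, 213] → cuts [20, 79, 179, 187, 215]

Pooled cuts: [10, 20, 41, 49, 59, 67, 79, 89, 95, 101, 107, 113, 133, 138, 164, 168, 179, 187, 202, 206, 215]

Fragments:
  10→20: 10 bp
  20→41: 21 bp
  41→49: 8 bp
  49→59: 10 bp
  59→67: 8 bp
  67→79: 12 bp
  79→89: 10 bp
  89→95: 6 bp
  95→101: 6 bp
  101→107: 6 bp
  107→113: 6 bp
  113→133: 20 bp
  133→138: 5 bp
  138→164: 26 bp
  164→168: 4 bp
  168→179: 11 bp
  179→187: 8 bp
  187→202: 15 bp
  202→206: 4 bp
  206→215: 9 bp
  215→10 (wrap): 225-215+10 = 20 bp

[4,4,5,6,6,6,6,8,8,8,9,10,10,10,11,12,15,20,20,21,26]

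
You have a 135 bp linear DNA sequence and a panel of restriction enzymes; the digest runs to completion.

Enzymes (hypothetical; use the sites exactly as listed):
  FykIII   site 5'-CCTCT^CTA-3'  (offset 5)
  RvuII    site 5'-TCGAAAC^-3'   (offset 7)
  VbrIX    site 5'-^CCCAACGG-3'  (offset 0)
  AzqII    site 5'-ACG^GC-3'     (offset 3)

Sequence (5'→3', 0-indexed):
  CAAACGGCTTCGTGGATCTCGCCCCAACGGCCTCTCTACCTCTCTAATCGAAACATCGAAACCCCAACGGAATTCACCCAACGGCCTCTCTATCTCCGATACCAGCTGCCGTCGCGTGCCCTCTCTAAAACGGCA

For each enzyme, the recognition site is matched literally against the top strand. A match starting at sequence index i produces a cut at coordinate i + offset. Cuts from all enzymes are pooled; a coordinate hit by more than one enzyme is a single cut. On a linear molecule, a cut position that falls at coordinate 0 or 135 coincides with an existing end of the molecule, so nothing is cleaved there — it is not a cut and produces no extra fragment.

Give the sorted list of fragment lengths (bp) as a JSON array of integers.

Site scan:
  FykIII (CCTCTCTA, off=5): starts [30, 38, 84, 119] → cuts [35, 43, 89, 124]
  RvuII (TCGAAAC, off=7): starts [47, 55] → cuts [54, 62]
  VbrIX (CCCAACGG, off=0): starts [22, 62, 76] → cuts [22, 62, 76]
  AzqII (ACGGC, off=3): starts [3, 26, 80, 129] → cuts [6, 29, 83, 132]

Pooled cuts: [6, 22, 29, 35, 43, 54, 62, 76, 83, 89, 124, 132]

Fragments:
  [0,6): 6 bp
  [6,22): 16 bp
  [22,29): 7 bp
  [29,35): 6 bp
  [35,43): 8 bp
  [43,54): 11 bp
  [54,62): 8 bp
  [62,76): 14 bp
  [76,83): 7 bp
  [83,89): 6 bp
  [89,124): 35 bp
  [124,132): 8 bp
  [132,135): 3 bp

[3,6,6,6,7,7,8,8,8,11,14,16,35]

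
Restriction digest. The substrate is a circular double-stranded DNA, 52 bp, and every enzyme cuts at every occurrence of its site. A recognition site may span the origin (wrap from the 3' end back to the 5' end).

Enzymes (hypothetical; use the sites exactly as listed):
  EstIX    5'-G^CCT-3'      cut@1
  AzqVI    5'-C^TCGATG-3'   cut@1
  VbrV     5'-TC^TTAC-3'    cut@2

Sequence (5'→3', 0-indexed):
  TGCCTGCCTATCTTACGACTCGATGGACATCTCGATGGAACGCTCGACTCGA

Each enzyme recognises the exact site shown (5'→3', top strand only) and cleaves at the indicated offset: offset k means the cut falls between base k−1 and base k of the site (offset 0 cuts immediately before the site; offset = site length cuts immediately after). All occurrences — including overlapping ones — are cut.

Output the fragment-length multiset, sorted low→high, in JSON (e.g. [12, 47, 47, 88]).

Per-enzyme occurrences:
  EstIX GCCT/1: at [1, 5] ⇒ [2, 6]
  AzqVI CTCGATG/1: at [18, 30, 47] ⇒ [19, 31, 48]
  VbrV TCTTAC/2: at [10] ⇒ [12]

Pooled cuts: [2, 6, 12, 19, 31, 48]

Fragment lengths:
  2→6: 4 bp
  6→12: 6 bp
  12→19: 7 bp
  19→31: 12 bp
  31→48: 17 bp
  48→2 (wrap): 52-48+2 = 6 bp

[4,6,6,7,12,17]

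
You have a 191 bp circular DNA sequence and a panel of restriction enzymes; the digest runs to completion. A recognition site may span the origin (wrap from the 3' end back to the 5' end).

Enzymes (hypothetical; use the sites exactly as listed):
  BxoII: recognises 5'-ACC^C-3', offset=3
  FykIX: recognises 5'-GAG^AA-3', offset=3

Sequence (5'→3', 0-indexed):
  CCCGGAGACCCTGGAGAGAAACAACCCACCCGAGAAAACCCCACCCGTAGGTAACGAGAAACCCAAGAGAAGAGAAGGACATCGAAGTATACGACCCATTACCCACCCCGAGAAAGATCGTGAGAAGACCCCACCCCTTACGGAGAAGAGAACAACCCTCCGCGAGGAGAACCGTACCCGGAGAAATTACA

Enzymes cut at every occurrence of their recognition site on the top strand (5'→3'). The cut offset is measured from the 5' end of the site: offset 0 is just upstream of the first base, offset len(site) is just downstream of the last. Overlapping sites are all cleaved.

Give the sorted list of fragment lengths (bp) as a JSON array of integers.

[4,4,4,5,5,5,5,5,5,5,6,6,6,7,7,8,8,8,9,10,10,12,12,13,22]

Site scan:
  BxoII ACCC/3: at [7, 23, 27, 37, 42, 60, 93, 100, 104, 127, 132, 154, 175, 190] ⇒ [2, 10, 26, 30, 40, 45, 63, 96, 103, 107, 130, 135, 157, 178]
  FykIX GAGAA/3: at [15, 31, 55, 66, 71, 109, 121, 142, 147, 166, 180] ⇒ [18, 34, 58, 69, 74, 112, 124, 145, 150, 169, 183]

All cut coordinates (distinct, sorted): [2, 10, 18, 26, 30, 34, 40, 45, 58, 63, 69, 74, 96, 103, 107, 112, 124, 130, 135, 145, 150, 157, 169, 178, 183]

Fragments:
  2→10: 8 bp
  10→18: 8 bp
  18→26: 8 bp
  26→30: 4 bp
  30→34: 4 bp
  34→40: 6 bp
  40→45: 5 bp
  45→58: 13 bp
  58→63: 5 bp
  63→69: 6 bp
  69→74: 5 bp
  74→96: 22 bp
  96→103: 7 bp
  103→107: 4 bp
  107→112: 5 bp
  112→124: 12 bp
  124→130: 6 bp
  130→135: 5 bp
  135→145: 10 bp
  145→150: 5 bp
  150→157: 7 bp
  157→169: 12 bp
  169→178: 9 bp
  178→183: 5 bp
  183→2 (wrap): 191-183+2 = 10 bp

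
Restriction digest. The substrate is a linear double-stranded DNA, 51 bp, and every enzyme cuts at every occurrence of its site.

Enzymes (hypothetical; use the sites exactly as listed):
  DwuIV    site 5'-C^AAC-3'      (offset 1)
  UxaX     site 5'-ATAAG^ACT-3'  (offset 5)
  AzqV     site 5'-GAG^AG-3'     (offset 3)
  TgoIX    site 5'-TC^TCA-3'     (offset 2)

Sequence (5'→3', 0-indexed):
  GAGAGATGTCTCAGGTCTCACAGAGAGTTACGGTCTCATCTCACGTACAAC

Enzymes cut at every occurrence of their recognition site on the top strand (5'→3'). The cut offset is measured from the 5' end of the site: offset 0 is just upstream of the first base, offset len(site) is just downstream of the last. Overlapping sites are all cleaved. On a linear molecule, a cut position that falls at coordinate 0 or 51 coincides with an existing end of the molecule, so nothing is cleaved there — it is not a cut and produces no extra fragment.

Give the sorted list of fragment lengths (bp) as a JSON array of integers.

Scan for sites:
  DwuIV CAAC/1: at [47] ⇒ [48]
  UxaX (ATAAGACT, off=5): no sites
  AzqV GAGAG/3: at [0, 22] ⇒ [3, 25]
  TgoIX TCTCA/2: at [8, 15, 33, 38] ⇒ [10, 17, 35, 40]

Pooled cuts: [3, 10, 17, 25, 35, 40, 48]

Fragments:
  [0,3): 3 bp
  [3,10): 7 bp
  [10,17): 7 bp
  [17,25): 8 bp
  [25,35): 10 bp
  [35,40): 5 bp
  [40,48): 8 bp
  [48,51): 3 bp

[3,3,5,7,7,8,8,10]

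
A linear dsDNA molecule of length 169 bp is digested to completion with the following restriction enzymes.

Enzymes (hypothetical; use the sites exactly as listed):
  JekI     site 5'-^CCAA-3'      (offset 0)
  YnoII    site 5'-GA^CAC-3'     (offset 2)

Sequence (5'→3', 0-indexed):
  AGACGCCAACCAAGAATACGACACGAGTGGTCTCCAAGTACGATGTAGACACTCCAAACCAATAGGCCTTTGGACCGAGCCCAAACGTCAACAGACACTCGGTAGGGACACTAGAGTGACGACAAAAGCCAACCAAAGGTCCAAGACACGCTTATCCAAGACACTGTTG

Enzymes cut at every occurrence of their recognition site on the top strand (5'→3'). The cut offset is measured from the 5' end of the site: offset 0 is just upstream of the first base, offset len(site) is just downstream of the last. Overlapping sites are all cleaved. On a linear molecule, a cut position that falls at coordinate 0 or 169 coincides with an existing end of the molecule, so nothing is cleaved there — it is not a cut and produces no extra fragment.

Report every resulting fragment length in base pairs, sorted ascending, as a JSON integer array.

Per-enzyme occurrences:
  JekI (CCAA, off=0): starts [5, 9, 33, 53, 58, 80, 128, 132, 140, 155] → cuts [5, 9, 33, 53, 58, 80, 128, 132, 140, 155]
  YnoII (GACAC, off=2): starts [19, 47, 93, 106, 144, 159] → cuts [21, 49, 95, 108, 146, 161]

All cut coordinates (distinct, sorted): [5, 9, 21, 33, 49, 53, 58, 80, 95, 108, 128, 132, 140, 146, 155, 161]

Fragments:
  [0,5): 5 bp
  [5,9): 4 bp
  [9,21): 12 bp
  [21,33): 12 bp
  [33,49): 16 bp
  [49,53): 4 bp
  [53,58): 5 bp
  [58,80): 22 bp
  [80,95): 15 bp
  [95,108): 13 bp
  [108,128): 20 bp
  [128,132): 4 bp
  [132,140): 8 bp
  [140,146): 6 bp
  [146,155): 9 bp
  [155,161): 6 bp
  [161,169): 8 bp

[4,4,4,5,5,6,6,8,8,9,12,12,13,15,16,20,22]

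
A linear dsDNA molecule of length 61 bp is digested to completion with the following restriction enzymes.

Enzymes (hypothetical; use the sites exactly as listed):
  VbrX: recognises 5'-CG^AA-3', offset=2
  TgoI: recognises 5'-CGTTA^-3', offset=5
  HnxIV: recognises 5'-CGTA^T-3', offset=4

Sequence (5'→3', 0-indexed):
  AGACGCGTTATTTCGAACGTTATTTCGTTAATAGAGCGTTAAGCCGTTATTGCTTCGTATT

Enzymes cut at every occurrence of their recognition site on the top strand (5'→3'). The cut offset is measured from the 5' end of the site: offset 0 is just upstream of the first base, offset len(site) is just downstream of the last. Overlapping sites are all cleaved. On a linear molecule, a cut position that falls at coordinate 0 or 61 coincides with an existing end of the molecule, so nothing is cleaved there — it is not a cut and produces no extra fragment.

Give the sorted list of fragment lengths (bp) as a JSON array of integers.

[2,5,7,8,8,10,10,11]

Scan for sites:
  VbrX (CGAA, off=2): starts [13] → cuts [15]
  TgoI (CGTTA, off=5): starts [5, 17, 25, 36, 44] → cuts [10, 22, 30, 41, 49]
  HnxIV (CGTAT, off=4): starts [55] → cuts [59]

All cut coordinates (distinct, sorted): [10, 15, 22, 30, 41, 49, 59]

Fragment lengths:
  [0,10): 10 bp
  [10,15): 5 bp
  [15,22): 7 bp
  [22,30): 8 bp
  [30,41): 11 bp
  [41,49): 8 bp
  [49,59): 10 bp
  [59,61): 2 bp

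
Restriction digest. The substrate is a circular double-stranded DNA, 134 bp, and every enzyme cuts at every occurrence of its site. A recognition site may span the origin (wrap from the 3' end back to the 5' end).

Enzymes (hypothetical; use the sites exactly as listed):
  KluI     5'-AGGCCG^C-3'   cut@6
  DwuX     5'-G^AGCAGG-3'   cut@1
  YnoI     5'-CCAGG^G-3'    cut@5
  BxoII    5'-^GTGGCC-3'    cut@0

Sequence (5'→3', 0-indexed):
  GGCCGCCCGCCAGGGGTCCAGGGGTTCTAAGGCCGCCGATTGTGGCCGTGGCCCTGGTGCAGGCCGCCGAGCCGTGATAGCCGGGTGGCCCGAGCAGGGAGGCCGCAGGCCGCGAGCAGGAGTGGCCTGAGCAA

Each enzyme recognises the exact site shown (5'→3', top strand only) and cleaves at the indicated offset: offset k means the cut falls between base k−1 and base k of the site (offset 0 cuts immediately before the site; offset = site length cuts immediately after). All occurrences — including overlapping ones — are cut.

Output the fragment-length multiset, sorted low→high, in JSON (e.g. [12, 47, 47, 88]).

Site scan:
  KluI AGGCCGC/6: at [29, 60, 99, 106, 133] ⇒ [5, 35, 66, 105, 112]
  DwuX GAGCAGG/1: at [91, 113] ⇒ [92, 114]
  YnoI CCAGGG/5: at [9, 17] ⇒ [14, 22]
  BxoII GTGGCC/0: at [41, 47, 84, 121] ⇒ [41, 47, 84, 121]

Pooled cuts: [5, 14, 22, 35, 41, 47, 66, 84, 92, 105, 112, 114, 121]

Fragments:
  5→14: 9 bp
  14→22: 8 bp
  22→35: 13 bp
  35→41: 6 bp
  41→47: 6 bp
  47→66: 19 bp
  66→84: 18 bp
  84→92: 8 bp
  92→105: 13 bp
  105→112: 7 bp
  112→114: 2 bp
  114→121: 7 bp
  121→5 (wrap): 134-121+5 = 18 bp

[2,6,6,7,7,8,8,9,13,13,18,18,19]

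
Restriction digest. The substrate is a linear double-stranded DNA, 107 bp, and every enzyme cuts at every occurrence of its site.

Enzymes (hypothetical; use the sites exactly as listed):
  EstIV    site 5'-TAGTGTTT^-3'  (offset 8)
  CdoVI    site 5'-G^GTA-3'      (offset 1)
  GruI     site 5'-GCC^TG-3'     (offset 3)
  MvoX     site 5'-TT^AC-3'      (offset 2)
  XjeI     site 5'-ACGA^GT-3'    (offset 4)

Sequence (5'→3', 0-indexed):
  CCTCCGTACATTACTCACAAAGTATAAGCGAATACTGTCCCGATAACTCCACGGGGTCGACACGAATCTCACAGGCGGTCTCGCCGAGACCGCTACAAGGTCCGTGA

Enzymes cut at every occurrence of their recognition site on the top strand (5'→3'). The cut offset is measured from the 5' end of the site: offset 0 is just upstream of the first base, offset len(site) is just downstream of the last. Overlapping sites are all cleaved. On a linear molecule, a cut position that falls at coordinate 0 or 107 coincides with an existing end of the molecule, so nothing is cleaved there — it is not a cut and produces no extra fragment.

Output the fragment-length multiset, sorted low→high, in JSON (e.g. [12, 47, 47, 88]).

Site scan:
  EstIV (TAGTGTTT, off=8): no sites
  CdoVI (GGTA, off=1): no sites
  GruI (GCCTG, off=3): no sites
  MvoX (TTAC, off=2): starts [10] → cuts [12]
  XjeI (ACGAGT, off=4): no sites

All cut coordinates (distinct, sorted): [12]

Fragments:
  [0,12): 12 bp
  [12,107): 95 bp

[12,95]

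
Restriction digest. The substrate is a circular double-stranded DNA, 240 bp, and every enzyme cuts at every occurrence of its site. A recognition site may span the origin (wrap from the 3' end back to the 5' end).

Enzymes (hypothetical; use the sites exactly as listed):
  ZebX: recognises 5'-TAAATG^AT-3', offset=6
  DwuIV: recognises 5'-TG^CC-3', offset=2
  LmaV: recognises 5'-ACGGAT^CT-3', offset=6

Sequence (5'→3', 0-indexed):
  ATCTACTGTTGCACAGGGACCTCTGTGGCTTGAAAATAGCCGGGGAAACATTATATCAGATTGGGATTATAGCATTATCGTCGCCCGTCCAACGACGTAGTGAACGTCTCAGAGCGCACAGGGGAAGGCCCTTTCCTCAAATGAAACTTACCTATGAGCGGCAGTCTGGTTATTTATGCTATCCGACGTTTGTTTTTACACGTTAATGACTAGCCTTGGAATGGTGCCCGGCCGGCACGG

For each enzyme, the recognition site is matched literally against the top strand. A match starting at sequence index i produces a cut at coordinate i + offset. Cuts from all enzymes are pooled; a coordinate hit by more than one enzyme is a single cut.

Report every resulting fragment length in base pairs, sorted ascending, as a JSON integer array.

Per-enzyme occurrences:
  ZebX (TAAATGAT, off=6): no sites
  DwuIV (TGCC, off=2): starts [224] → cuts [226]
  LmaV (ACGGATCT, off=6): starts [236] → cuts [2]

Pooled cuts: [2, 226]

Fragments:
  2→226: 224 bp
  226→2 (wrap): 240-226+2 = 16 bp

[16,224]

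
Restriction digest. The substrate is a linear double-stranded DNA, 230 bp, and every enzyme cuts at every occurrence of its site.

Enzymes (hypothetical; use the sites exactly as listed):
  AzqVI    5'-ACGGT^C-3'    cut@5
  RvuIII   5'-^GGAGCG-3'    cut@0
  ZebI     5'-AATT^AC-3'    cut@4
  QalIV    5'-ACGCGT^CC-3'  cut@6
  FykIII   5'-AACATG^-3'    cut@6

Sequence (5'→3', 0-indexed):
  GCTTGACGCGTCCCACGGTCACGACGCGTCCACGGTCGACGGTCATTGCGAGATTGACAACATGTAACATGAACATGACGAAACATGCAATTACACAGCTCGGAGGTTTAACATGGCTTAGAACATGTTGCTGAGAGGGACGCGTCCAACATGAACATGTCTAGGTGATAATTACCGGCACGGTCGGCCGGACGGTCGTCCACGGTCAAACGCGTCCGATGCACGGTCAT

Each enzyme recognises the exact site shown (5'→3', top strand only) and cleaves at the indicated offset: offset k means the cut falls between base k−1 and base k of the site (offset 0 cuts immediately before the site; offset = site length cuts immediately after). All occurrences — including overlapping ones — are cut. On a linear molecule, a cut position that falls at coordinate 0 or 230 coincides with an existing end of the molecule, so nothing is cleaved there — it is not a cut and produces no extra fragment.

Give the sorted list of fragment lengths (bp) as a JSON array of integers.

Site scan:
  AzqVI (ACGGTC, off=5): starts [14, 31, 38, 179, 191, 201, 222] → cuts [19, 36, 43, 184, 196, 206, 227]
  RvuIII (GGAGCG, off=0): no sites
  ZebI (AATTAC, off=4): starts [88, 169] → cuts [92, 173]
  QalIV (ACGCGTCC, off=6): starts [5, 23, 139, 209] → cuts [11, 29, 145, 215]
  FykIII (AACATG, off=6): starts [58, 65, 71, 81, 109, 121, 147, 153] → cuts [64, 71, 77, 87, 115, 127, 153, 159]

All cut coordinates (distinct, sorted): [11, 19, 29, 36, 43, 64, 71, 77, 87, 92, 115, 127, 145, 153, 159, 173, 184, 196, 206, 215, 227]

Fragments:
  [0,11): 11 bp
  [11,19): 8 bp
  [19,29): 10 bp
  [29,36): 7 bp
  [36,43): 7 bp
  [43,64): 21 bp
  [64,71): 7 bp
  [71,77): 6 bp
  [77,87): 10 bp
  [87,92): 5 bp
  [92,115): 23 bp
  [115,127): 12 bp
  [127,145): 18 bp
  [145,153): 8 bp
  [153,159): 6 bp
  [159,173): 14 bp
  [173,184): 11 bp
  [184,196): 12 bp
  [196,206): 10 bp
  [206,215): 9 bp
  [215,227): 12 bp
  [227,230): 3 bp

[3,5,6,6,7,7,7,8,8,9,10,10,10,11,11,12,12,12,14,18,21,23]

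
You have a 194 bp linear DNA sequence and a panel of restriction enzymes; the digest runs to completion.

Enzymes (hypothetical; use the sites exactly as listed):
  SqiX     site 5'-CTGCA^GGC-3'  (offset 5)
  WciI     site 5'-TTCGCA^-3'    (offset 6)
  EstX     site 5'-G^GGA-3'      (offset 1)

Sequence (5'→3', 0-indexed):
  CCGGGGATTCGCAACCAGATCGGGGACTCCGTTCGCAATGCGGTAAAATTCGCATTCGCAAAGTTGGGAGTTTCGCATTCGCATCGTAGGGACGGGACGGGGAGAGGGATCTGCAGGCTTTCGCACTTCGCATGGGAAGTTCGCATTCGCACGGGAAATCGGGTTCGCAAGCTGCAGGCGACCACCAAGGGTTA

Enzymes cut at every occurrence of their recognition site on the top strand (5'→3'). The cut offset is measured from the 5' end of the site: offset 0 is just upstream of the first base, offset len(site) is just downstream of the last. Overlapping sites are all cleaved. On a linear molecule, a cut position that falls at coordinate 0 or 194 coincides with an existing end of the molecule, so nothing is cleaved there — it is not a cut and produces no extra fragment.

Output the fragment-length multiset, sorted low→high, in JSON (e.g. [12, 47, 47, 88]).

Scan for sites:
  SqiX CTGCAGGC/5: at [110, 171] ⇒ [115, 176]
  WciI TTCGCA/6: at [7, 31, 48, 54, 71, 77, 119, 126, 139, 145, 163] ⇒ [13, 37, 54, 60, 77, 83, 125, 132, 145, 151, 169]
  EstX GGGA/1: at [3, 22, 65, 88, 93, 99, 105, 133, 152] ⇒ [4, 23, 66, 89, 94, 100, 106, 134, 153]

Pooled cuts: [4, 13, 23, 37, 54, 60, 66, 77, 83, 89, 94, 100, 106, 115, 125, 132, 134, 145, 151, 153, 169, 176]

Fragment lengths:
  [0,4): 4 bp
  [4,13): 9 bp
  [13,23): 10 bp
  [23,37): 14 bp
  [37,54): 17 bp
  [54,60): 6 bp
  [60,66): 6 bp
  [66,77): 11 bp
  [77,83): 6 bp
  [83,89): 6 bp
  [89,94): 5 bp
  [94,100): 6 bp
  [100,106): 6 bp
  [106,115): 9 bp
  [115,125): 10 bp
  [125,132): 7 bp
  [132,134): 2 bp
  [134,145): 11 bp
  [145,151): 6 bp
  [151,153): 2 bp
  [153,169): 16 bp
  [169,176): 7 bp
  [176,194): 18 bp

[2,2,4,5,6,6,6,6,6,6,6,7,7,9,9,10,10,11,11,14,16,17,18]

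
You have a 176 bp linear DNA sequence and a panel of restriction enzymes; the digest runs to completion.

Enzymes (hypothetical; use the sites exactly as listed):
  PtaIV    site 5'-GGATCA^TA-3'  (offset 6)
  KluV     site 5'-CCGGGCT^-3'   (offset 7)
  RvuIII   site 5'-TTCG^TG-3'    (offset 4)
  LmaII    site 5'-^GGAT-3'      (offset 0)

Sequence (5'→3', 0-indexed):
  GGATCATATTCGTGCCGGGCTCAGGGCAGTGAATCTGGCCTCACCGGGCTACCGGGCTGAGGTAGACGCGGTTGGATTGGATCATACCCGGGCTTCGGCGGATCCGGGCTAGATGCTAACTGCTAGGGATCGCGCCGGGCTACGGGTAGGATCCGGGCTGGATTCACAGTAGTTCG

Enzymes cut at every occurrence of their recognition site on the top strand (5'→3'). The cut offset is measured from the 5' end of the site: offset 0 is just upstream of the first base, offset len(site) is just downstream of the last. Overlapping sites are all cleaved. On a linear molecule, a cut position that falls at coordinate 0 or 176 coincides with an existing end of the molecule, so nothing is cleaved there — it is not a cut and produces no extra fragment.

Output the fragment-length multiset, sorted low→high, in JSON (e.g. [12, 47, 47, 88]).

[5,5,6,6,6,7,8,9,10,11,11,15,15,16,17,29]

Site scan:
  PtaIV GGATCATA/6: at [0, 78] ⇒ [6, 84]
  KluV CCGGGCT/7: at [14, 43, 51, 87, 103, 134, 152] ⇒ [21, 50, 58, 94, 110, 141, 159]
  RvuIII TTCGTG/4: at [8] ⇒ [12]
  LmaII GGAT/0: at [0, 73, 78, 99, 126, 148, 159] ⇒ [73, 78, 99, 126, 148, 159] (position 0 is a terminus of the linear molecule — no cut)

All cut coordinates (distinct, sorted): [6, 12, 21, 50, 58, 73, 78, 84, 94, 99, 110, 126, 141, 148, 159]

Fragments:
  [0,6): 6 bp
  [6,12): 6 bp
  [12,21): 9 bp
  [21,50): 29 bp
  [50,58): 8 bp
  [58,73): 15 bp
  [73,78): 5 bp
  [78,84): 6 bp
  [84,94): 10 bp
  [94,99): 5 bp
  [99,110): 11 bp
  [110,126): 16 bp
  [126,141): 15 bp
  [141,148): 7 bp
  [148,159): 11 bp
  [159,176): 17 bp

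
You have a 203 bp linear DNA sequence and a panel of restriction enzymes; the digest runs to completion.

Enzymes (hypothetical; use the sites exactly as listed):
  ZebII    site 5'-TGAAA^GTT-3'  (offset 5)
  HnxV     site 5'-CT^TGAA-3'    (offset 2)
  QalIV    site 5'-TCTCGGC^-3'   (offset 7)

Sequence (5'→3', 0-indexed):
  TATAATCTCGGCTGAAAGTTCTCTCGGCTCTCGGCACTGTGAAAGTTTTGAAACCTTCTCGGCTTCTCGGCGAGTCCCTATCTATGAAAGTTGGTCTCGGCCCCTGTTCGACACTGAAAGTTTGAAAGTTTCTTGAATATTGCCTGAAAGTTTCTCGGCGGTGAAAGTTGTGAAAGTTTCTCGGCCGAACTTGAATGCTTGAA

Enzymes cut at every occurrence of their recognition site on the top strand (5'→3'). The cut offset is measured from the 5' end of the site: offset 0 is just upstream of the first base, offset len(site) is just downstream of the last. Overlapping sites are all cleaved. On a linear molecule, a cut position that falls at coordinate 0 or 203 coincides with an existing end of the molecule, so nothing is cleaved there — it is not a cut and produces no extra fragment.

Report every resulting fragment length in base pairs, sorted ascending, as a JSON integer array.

Scan for sites:
  ZebII TGAAAGTT/5: at [12, 39, 84, 114, 122, 144, 161, 170] ⇒ [17, 44, 89, 119, 127, 149, 166, 175]
  HnxV CTTGAA/2: at [131, 189, 197] ⇒ [133, 191, 199]
  QalIV TCTCGGC/7: at [5, 21, 28, 56, 64, 94, 152, 178] ⇒ [12, 28, 35, 63, 71, 101, 159, 185]

Pooled cuts: [12, 17, 28, 35, 44, 63, 71, 89, 101, 119, 127, 133, 149, 159, 166, 175, 185, 191, 199]

Fragments:
  [0,12): 12 bp
  [12,17): 5 bp
  [17,28): 11 bp
  [28,35): 7 bp
  [35,44): 9 bp
  [44,63): 19 bp
  [63,71): 8 bp
  [71,89): 18 bp
  [89,101): 12 bp
  [101,119): 18 bp
  [119,127): 8 bp
  [127,133): 6 bp
  [133,149): 16 bp
  [149,159): 10 bp
  [159,166): 7 bp
  [166,175): 9 bp
  [175,185): 10 bp
  [185,191): 6 bp
  [191,199): 8 bp
  [199,203): 4 bp

[4,5,6,6,7,7,8,8,8,9,9,10,10,11,12,12,16,18,18,19]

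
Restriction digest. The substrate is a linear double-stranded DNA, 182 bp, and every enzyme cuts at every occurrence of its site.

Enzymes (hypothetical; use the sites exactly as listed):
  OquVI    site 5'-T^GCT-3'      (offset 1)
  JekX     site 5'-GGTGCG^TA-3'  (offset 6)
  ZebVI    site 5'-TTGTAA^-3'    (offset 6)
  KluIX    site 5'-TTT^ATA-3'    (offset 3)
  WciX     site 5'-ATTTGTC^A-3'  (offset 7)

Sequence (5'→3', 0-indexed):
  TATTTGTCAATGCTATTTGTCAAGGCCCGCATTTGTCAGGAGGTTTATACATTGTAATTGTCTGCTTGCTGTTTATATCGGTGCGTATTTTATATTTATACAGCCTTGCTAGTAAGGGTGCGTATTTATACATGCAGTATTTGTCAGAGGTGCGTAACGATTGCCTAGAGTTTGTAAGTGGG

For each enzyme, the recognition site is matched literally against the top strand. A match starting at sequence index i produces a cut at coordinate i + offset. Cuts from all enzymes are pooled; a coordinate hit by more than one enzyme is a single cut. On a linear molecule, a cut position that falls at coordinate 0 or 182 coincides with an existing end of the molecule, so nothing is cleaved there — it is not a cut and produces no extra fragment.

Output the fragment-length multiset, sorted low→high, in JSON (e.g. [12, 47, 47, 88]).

Site scan:
  OquVI (TGCT, off=1): starts [10, 62, 66, 106] → cuts [11, 63, 67, 107]
  JekX (GGTGCGTA, off=6): starts [79, 116, 148] → cuts [85, 122, 154]
  ZebVI (TTGTAA, off=6): starts [51, 171] → cuts [57, 177]
  KluIX (TTTATA, off=3): starts [43, 71, 88, 94, 124] → cuts [46, 74, 91, 97, 127]
  WciX (ATTTGTCA, off=7): starts [1, 14, 30, 138] → cuts [8, 21, 37, 145]

All cut coordinates (distinct, sorted): [8, 11, 21, 37, 46, 57, 63, 67, 74, 85, 91, 97, 107, 122, 127, 145, 154, 177]

Fragment lengths:
  [0,8): 8 bp
  [8,11): 3 bp
  [11,21): 10 bp
  [21,37): 16 bp
  [37,46): 9 bp
  [46,57): 11 bp
  [57,63): 6 bp
  [63,67): 4 bp
  [67,74): 7 bp
  [74,85): 11 bp
  [85,91): 6 bp
  [91,97): 6 bp
  [97,107): 10 bp
  [107,122): 15 bp
  [122,127): 5 bp
  [127,145): 18 bp
  [145,154): 9 bp
  [154,177): 23 bp
  [177,182): 5 bp

[3,4,5,5,6,6,6,7,8,9,9,10,10,11,11,15,16,18,23]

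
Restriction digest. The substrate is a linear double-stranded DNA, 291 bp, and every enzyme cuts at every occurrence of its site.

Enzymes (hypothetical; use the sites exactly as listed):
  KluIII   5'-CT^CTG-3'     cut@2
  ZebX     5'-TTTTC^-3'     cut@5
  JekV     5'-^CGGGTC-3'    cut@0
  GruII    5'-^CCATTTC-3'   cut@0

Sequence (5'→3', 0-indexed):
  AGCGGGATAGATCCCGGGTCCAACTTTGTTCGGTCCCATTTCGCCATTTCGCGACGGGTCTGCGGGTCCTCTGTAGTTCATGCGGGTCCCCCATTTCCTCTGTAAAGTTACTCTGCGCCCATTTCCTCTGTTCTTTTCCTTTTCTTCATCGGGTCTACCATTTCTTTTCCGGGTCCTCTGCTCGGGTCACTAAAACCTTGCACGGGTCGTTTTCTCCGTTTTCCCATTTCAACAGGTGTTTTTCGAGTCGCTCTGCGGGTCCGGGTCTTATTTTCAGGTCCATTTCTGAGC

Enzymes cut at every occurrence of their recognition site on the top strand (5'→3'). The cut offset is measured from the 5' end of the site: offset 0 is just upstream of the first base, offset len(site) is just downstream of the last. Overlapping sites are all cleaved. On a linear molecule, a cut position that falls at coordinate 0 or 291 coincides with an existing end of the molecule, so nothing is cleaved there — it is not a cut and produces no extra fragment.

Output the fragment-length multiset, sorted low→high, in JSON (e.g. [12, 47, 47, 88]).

[3,4,5,5,6,6,6,8,8,8,8,8,8,8,9,9,9,11,11,12,12,12,12,13,14,14,20,21,21]

Site scan:
  KluIII CTCTG/2: at [68, 97, 110, 125, 175, 250] ⇒ [70, 99, 112, 127, 177, 252]
  ZebX TTTTC/5: at [133, 139, 164, 209, 218, 239, 270] ⇒ [138, 144, 169, 214, 223, 244, 275]
  JekV CGGGTC/0: at [14, 54, 62, 82, 149, 169, 182, 202, 255, 261] ⇒ [14, 54, 62, 82, 149, 169, 182, 202, 255, 261]
  GruII CCATTTC/0: at [35, 43, 90, 118, 157, 223, 279] ⇒ [35, 43, 90, 118, 157, 223, 279]

All cut coordinates (distinct, sorted): [14, 35, 43, 54, 62, 70, 82, 90, 99, 112, 118, 127, 138, 144, 149, 157, 169, 177, 182, 202, 214, 223, 244, 252, 255, 261, 275, 279]

Fragment lengths:
  [0,14): 14 bp
  [14,35): 21 bp
  [35,43): 8 bp
  [43,54): 11 bp
  [54,62): 8 bp
  [62,70): 8 bp
  [70,82): 12 bp
  [82,90): 8 bp
  [90,99): 9 bp
  [99,112): 13 bp
  [112,118): 6 bp
  [118,127): 9 bp
  [127,138): 11 bp
  [138,144): 6 bp
  [144,149): 5 bp
  [149,157): 8 bp
  [157,169): 12 bp
  [169,177): 8 bp
  [177,182): 5 bp
  [182,202): 20 bp
  [202,214): 12 bp
  [214,223): 9 bp
  [223,244): 21 bp
  [244,252): 8 bp
  [252,255): 3 bp
  [255,261): 6 bp
  [261,275): 14 bp
  [275,279): 4 bp
  [279,291): 12 bp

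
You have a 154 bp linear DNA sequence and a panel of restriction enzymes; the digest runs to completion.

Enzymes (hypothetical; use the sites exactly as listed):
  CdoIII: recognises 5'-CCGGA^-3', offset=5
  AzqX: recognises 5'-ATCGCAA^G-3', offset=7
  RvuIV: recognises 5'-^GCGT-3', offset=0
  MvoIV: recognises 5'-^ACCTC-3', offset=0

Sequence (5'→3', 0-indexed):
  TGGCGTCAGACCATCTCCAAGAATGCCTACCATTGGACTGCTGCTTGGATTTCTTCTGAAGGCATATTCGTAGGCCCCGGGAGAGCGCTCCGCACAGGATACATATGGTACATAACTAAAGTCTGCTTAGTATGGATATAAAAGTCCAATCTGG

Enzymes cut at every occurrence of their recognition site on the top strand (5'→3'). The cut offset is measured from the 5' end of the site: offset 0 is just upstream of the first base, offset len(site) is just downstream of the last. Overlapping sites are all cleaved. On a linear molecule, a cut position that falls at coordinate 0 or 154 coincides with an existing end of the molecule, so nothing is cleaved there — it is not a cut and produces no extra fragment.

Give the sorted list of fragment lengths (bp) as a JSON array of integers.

Scan for sites:
  CdoIII (CCGGA, off=5): no sites
  AzqX (ATCGCAAG, off=7): no sites
  RvuIV GCGT/0: at [2] ⇒ [2]
  MvoIV (ACCTC, off=0): no sites

Pooled cuts: [2]

Fragment lengths:
  [0,2): 2 bp
  [2,154): 152 bp

[2,152]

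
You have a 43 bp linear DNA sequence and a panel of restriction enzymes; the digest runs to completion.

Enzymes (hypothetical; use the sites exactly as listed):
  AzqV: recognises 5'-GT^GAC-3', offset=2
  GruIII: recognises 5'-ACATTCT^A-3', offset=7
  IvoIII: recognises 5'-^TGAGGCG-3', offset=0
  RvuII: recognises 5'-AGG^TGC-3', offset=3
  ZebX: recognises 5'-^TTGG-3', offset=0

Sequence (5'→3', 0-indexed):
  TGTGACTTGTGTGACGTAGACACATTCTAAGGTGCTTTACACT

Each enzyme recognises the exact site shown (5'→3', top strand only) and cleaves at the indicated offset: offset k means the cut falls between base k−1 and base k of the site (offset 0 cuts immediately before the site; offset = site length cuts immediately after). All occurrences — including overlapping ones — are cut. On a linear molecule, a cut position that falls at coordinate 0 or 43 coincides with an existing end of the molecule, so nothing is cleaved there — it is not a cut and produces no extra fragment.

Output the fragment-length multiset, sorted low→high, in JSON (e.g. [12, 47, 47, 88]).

[3,4,9,11,16]

Site scan:
  AzqV (GTGAC, off=2): starts [1, 10] → cuts [3, 12]
  GruIII (ACATTCTA, off=7): starts [21] → cuts [28]
  IvoIII (TGAGGCG, off=0): no sites
  RvuII (AGGTGC, off=3): starts [29] → cuts [32]
  ZebX (TTGG, off=0): no sites

All cut coordinates (distinct, sorted): [3, 12, 28, 32]

Fragments:
  [0,3): 3 bp
  [3,12): 9 bp
  [12,28): 16 bp
  [28,32): 4 bp
  [32,43): 11 bp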